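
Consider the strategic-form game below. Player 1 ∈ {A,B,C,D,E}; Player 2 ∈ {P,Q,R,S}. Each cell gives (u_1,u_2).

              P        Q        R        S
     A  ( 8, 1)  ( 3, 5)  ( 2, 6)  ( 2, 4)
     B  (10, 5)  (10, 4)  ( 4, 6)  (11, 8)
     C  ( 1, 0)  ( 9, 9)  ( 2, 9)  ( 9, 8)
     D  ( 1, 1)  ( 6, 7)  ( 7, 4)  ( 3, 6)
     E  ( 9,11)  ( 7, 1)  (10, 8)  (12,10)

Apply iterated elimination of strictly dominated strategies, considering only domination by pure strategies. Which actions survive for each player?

P1 drop A (B beats it: P:10>8 Q:10>3 R:4>2 S:11>2)
P1 drop C (B beats it: P:10>1 Q:10>9 R:4>2 S:11>9)
P1 drop D (E beats it: P:9>1 Q:7>6 R:10>7 S:12>3)
P2 drop Q (P beats it: B:5>4 E:11>1)
P2 drop R (S beats it: B:8>6 E:10>8)
P1→{B,E} P2→{P,S}

IESDS → P1:{B,E} P2:{P,S}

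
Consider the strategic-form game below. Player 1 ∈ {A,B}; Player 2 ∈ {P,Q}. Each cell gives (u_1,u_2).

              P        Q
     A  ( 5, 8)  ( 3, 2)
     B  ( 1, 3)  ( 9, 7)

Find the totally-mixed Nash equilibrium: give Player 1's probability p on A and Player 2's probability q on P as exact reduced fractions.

P1 indiff ⇒ q·5+(1-q)·3 = q·1+(1-q)·9 ⇒ q(4) = (1-q)(6) ⇒ q = 3/5
P2 indiff ⇒ p·8+(1-p)·3 = p·2+(1-p)·7 ⇒ p(6) = (1-p)(4) ⇒ p = 2/5

(p,q) = (2/5, 3/5)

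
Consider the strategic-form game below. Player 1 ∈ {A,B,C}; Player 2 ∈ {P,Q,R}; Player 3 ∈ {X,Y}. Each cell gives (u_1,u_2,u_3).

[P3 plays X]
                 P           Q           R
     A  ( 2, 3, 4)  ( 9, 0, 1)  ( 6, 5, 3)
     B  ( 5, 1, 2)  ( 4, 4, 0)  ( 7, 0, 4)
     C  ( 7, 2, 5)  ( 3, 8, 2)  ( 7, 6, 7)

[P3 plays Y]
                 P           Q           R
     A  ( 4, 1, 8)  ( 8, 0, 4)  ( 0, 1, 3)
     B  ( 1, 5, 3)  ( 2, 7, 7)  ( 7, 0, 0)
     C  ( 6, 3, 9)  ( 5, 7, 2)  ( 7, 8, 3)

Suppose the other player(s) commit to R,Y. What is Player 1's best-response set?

u_1(A vs R,Y) = 0
u_1(B vs R,Y) = 7
u_1(C vs R,Y) = 7
max payoff 7 at {B,C}

BR_1 = {B,C}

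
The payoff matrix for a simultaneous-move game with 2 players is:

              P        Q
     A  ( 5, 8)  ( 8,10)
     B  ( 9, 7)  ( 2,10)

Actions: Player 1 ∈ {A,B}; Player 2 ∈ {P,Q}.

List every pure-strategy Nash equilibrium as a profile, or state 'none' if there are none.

(A,P): not NE [P1→B gives 9>5; P2→Q gives 10>8]
(A,Q): NE
(B,P): not NE [P2→Q gives 10>7]
(B,Q): not NE [P1→A gives 8>2]

Nash profiles: (A,Q)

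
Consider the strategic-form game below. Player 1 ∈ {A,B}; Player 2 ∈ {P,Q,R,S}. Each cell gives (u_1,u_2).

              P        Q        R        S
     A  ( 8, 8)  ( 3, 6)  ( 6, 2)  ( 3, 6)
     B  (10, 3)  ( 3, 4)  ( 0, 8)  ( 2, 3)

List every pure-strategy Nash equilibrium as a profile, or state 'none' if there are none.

Equilibria: none

(A,P): not NE [P1→B gives 10>8]
(A,Q): not NE [P2→P gives 8>6]
(A,R): not NE [P2→P gives 8>2]
(A,S): not NE [P2→P gives 8>6]
(B,P): not NE [P2→R gives 8>3]
(B,Q): not NE [P2→R gives 8>4]
(B,R): not NE [P1→A gives 6>0]
(B,S): not NE [P1→A gives 3>2; P2→R gives 8>3]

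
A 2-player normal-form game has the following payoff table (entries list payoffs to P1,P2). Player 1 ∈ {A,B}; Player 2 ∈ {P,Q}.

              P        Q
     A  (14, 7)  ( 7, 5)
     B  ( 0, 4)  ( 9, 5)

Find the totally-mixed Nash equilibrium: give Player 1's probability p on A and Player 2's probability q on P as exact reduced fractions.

(p,q) = (1/3, 1/8)

P1 indiff ⇒ q·14+(1-q)·7 = q·0+(1-q)·9 ⇒ q(14) = (1-q)(2) ⇒ q = 1/8
P2 indiff ⇒ p·7+(1-p)·4 = p·5+(1-p)·5 ⇒ p(2) = (1-p)(1) ⇒ p = 1/3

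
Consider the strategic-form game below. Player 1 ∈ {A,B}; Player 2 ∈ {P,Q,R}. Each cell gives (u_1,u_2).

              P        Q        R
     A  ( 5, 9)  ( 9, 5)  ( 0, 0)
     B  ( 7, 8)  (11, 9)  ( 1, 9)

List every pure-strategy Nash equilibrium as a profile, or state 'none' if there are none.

(A,P): not NE [P1→B gives 7>5]
(A,Q): not NE [P1→B gives 11>9; P2→P gives 9>5]
(A,R): not NE [P1→B gives 1>0; P2→P gives 9>0]
(B,P): not NE [P2→R gives 9>8]
(B,Q): NE
(B,R): NE

NE set: (B,Q), (B,R)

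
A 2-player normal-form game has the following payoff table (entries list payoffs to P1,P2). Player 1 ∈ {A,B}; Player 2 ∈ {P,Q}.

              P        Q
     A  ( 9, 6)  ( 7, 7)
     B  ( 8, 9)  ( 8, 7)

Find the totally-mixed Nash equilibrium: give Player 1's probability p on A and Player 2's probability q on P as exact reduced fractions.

p=2/3, q=1/2

P1 indiff ⇒ q·9+(1-q)·7 = q·8+(1-q)·8 ⇒ q(1) = (1-q)(1) ⇒ q = 1/2
P2 indiff ⇒ p·6+(1-p)·9 = p·7+(1-p)·7 ⇒ p(-1) = (1-p)(-2) ⇒ p = 2/3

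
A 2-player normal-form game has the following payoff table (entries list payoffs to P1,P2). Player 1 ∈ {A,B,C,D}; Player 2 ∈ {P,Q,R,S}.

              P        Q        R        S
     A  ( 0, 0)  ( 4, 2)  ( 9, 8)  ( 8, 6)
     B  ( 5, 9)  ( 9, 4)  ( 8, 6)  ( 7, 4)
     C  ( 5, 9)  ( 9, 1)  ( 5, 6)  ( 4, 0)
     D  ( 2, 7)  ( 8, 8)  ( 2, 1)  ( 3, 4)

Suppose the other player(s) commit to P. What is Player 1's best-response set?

u_1(A vs P) = 0
u_1(B vs P) = 5
u_1(C vs P) = 5
u_1(D vs P) = 2
max payoff 5 at {B,C}

P1 best: {B,C}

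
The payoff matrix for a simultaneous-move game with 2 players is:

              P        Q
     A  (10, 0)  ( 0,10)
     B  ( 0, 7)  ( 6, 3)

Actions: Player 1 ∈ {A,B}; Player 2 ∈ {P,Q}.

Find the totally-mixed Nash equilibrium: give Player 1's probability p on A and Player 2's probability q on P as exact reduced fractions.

P1 mixes 2/7 on A; P2 mixes 3/8 on P

P1 indiff ⇒ q·10+(1-q)·0 = q·0+(1-q)·6 ⇒ q(10) = (1-q)(6) ⇒ q = 3/8
P2 indiff ⇒ p·0+(1-p)·7 = p·10+(1-p)·3 ⇒ p(-10) = (1-p)(-4) ⇒ p = 2/7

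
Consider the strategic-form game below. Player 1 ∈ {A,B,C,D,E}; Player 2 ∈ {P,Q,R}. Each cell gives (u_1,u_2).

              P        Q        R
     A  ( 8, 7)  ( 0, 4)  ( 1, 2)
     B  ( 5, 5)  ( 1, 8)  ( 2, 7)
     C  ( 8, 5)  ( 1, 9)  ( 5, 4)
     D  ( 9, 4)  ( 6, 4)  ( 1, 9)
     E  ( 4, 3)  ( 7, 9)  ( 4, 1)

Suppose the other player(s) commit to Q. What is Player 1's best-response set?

u_1(A vs Q) = 0
u_1(B vs Q) = 1
u_1(C vs Q) = 1
u_1(D vs Q) = 6
u_1(E vs Q) = 7
max payoff 7 at {E}

P1 best: {E}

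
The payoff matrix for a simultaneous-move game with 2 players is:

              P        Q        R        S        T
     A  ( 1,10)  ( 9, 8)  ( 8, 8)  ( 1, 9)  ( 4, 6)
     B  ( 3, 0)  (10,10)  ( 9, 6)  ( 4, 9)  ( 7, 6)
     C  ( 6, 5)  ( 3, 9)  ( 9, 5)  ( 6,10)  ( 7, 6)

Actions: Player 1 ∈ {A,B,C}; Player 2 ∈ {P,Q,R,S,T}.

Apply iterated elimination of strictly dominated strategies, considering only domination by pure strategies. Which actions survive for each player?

P1 drop A (B beats it: P:3>1 Q:10>9 R:9>8 S:4>1 T:7>4)
P2 drop P (Q beats it: B:10>0 C:9>5)
P2 drop R (Q beats it: B:10>6 C:9>5)
P2 drop T (Q beats it: B:10>6 C:9>6)
P1→{B,C} P2→{Q,S}

Remaining: P1:{B,C} P2:{Q,S}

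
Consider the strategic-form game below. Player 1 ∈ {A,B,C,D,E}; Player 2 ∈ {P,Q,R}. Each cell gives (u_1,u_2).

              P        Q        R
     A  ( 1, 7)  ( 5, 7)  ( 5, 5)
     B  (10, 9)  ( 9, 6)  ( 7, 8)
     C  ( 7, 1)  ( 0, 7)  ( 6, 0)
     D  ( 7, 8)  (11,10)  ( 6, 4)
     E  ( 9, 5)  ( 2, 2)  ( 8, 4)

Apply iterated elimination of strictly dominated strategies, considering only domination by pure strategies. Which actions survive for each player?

Remaining: P1:{B,D} P2:{P,Q}

P1 drop A (B beats it: P:10>1 Q:9>5 R:7>5)
P1 drop C (B beats it: P:10>7 Q:9>0 R:7>6)
P2 drop R (P beats it: B:9>8 D:8>4 E:5>4)
P1 drop E (B beats it: P:10>9 Q:9>2)
P1→{B,D} P2→{P,Q}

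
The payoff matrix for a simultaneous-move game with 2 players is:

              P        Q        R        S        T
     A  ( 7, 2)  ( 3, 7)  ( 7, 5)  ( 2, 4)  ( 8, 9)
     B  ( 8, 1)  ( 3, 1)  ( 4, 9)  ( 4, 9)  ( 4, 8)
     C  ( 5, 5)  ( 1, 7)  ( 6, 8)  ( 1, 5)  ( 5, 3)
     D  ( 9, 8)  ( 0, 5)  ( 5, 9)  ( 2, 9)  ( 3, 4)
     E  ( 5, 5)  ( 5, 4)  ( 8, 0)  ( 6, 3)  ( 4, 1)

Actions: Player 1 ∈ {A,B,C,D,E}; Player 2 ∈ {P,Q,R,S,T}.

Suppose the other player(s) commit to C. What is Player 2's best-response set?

argmax u_2 = {R}

u_2(P vs C) = 5
u_2(Q vs C) = 7
u_2(R vs C) = 8
u_2(S vs C) = 5
u_2(T vs C) = 3
max payoff 8 at {R}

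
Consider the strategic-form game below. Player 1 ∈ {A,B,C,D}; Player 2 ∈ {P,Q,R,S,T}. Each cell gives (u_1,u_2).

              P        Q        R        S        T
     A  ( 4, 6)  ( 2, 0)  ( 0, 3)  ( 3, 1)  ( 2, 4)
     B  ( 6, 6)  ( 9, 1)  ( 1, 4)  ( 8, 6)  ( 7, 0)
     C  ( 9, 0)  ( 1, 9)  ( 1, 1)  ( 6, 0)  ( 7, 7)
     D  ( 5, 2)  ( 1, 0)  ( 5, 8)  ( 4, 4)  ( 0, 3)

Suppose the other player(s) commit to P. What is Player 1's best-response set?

u_1(A vs P) = 4
u_1(B vs P) = 6
u_1(C vs P) = 9
u_1(D vs P) = 5
max payoff 9 at {C}

BR_1 = {C}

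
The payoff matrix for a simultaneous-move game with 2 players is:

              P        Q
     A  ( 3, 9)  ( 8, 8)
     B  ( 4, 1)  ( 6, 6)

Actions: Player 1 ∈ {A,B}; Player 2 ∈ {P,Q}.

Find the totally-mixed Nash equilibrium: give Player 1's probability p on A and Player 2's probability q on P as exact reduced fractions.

(p,q) = (5/6, 2/3)

P1 indiff ⇒ q·3+(1-q)·8 = q·4+(1-q)·6 ⇒ q(-1) = (1-q)(-2) ⇒ q = 2/3
P2 indiff ⇒ p·9+(1-p)·1 = p·8+(1-p)·6 ⇒ p(1) = (1-p)(5) ⇒ p = 5/6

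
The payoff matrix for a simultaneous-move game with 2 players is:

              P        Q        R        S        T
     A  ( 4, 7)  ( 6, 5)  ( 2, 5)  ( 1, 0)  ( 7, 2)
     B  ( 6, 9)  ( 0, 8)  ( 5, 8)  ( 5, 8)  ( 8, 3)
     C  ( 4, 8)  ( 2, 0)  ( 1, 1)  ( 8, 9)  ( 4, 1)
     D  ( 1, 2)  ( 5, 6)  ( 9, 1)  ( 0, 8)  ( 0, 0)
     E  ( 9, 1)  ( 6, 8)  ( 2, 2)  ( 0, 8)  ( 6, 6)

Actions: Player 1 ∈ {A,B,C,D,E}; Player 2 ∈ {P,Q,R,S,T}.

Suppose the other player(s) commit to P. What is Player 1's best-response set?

P1 best: {E}

u_1(A vs P) = 4
u_1(B vs P) = 6
u_1(C vs P) = 4
u_1(D vs P) = 1
u_1(E vs P) = 9
max payoff 9 at {E}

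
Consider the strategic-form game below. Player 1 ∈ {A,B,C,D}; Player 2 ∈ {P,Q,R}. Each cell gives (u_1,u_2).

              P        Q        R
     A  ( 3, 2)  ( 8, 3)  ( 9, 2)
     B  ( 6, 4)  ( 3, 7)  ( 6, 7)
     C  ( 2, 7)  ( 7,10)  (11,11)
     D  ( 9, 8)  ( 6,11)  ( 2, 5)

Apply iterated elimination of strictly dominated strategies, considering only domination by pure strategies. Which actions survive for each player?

P2 drop P (Q beats it: A:3>2 B:7>4 C:10>7 D:11>8)
P1 drop B (A beats it: Q:8>3 R:9>6)
P1 drop D (A beats it: Q:8>6 R:9>2)
P1→{A,C} P2→{Q,R}

Remaining: P1:{A,C} P2:{Q,R}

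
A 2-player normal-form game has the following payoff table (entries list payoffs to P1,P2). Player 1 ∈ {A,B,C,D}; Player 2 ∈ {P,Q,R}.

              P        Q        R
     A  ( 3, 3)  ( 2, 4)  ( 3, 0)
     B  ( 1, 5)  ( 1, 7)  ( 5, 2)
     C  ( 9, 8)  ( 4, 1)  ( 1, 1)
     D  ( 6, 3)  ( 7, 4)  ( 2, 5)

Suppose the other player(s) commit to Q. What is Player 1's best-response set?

u_1(A vs Q) = 2
u_1(B vs Q) = 1
u_1(C vs Q) = 4
u_1(D vs Q) = 7
max payoff 7 at {D}

argmax u_1 = {D}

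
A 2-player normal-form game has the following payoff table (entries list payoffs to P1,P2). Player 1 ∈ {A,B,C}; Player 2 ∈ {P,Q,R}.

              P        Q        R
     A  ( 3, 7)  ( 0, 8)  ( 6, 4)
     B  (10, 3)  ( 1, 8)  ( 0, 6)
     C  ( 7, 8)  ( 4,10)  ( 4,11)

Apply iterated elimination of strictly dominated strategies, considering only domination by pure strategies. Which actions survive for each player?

IESDS → P1:{A,C} P2:{Q,R}

P2 drop P (Q beats it: A:8>7 B:8>3 C:10>8)
P1 drop B (C beats it: Q:4>1 R:4>0)
P1→{A,C} P2→{Q,R}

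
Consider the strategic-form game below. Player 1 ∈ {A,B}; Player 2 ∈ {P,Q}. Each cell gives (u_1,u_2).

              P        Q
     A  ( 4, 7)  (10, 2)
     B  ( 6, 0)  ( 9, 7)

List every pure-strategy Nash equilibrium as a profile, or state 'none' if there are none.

Equilibria: none

(A,P): not NE [P1→B gives 6>4]
(A,Q): not NE [P2→P gives 7>2]
(B,P): not NE [P2→Q gives 7>0]
(B,Q): not NE [P1→A gives 10>9]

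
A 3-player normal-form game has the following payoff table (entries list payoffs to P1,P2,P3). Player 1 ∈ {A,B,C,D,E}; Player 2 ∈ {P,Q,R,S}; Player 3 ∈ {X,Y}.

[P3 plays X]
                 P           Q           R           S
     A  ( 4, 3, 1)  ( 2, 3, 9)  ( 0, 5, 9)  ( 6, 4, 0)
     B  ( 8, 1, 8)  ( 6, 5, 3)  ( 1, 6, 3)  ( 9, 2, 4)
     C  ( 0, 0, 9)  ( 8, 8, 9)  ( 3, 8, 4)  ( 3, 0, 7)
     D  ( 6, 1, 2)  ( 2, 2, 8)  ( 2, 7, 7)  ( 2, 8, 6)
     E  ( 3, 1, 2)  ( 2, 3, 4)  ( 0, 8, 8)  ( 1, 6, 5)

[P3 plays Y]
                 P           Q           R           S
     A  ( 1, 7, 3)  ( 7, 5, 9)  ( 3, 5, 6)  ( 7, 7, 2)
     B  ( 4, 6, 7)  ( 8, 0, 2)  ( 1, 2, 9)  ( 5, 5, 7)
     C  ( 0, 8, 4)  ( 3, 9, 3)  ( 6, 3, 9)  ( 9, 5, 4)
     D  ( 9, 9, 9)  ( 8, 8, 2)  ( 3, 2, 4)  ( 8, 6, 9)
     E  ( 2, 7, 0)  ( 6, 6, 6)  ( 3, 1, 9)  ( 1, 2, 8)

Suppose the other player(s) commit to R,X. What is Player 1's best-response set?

u_1(A vs R,X) = 0
u_1(B vs R,X) = 1
u_1(C vs R,X) = 3
u_1(D vs R,X) = 2
u_1(E vs R,X) = 0
max payoff 3 at {C}

argmax u_1 = {C}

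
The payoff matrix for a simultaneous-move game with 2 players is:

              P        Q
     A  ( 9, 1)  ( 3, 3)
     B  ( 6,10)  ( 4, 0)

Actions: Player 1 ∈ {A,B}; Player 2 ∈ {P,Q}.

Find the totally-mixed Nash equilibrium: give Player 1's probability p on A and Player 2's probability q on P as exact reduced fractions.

(p,q) = (5/6, 1/4)

P1 indiff ⇒ q·9+(1-q)·3 = q·6+(1-q)·4 ⇒ q(3) = (1-q)(1) ⇒ q = 1/4
P2 indiff ⇒ p·1+(1-p)·10 = p·3+(1-p)·0 ⇒ p(-2) = (1-p)(-10) ⇒ p = 5/6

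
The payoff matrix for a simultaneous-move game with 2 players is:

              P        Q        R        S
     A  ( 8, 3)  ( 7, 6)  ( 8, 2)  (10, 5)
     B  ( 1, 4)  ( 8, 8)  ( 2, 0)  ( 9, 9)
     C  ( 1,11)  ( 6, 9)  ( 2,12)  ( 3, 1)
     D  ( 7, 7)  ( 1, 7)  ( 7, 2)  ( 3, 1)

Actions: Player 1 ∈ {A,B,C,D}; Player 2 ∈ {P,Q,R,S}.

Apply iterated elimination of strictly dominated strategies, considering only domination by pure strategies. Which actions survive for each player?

P1 drop C (A beats it: P:8>1 Q:7>6 R:8>2 S:10>3)
P1 drop D (A beats it: P:8>7 Q:7>1 R:8>7 S:10>3)
P2 drop P (Q beats it: A:6>3 B:8>4)
P2 drop R (Q beats it: A:6>2 B:8>0)
P1→{A,B} P2→{Q,S}

IESDS → P1:{A,B} P2:{Q,S}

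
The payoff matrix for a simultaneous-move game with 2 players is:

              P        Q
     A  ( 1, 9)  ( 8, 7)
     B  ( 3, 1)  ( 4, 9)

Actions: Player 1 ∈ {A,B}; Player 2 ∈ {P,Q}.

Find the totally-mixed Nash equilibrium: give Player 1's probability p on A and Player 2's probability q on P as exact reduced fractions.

(p,q) = (4/5, 2/3)

P1 indiff ⇒ q·1+(1-q)·8 = q·3+(1-q)·4 ⇒ q(-2) = (1-q)(-4) ⇒ q = 2/3
P2 indiff ⇒ p·9+(1-p)·1 = p·7+(1-p)·9 ⇒ p(2) = (1-p)(8) ⇒ p = 4/5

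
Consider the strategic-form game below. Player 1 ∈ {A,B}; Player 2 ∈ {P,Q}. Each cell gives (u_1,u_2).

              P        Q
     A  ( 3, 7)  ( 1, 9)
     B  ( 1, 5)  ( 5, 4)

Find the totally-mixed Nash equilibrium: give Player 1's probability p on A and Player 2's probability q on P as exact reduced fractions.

P1 indiff ⇒ q·3+(1-q)·1 = q·1+(1-q)·5 ⇒ q(2) = (1-q)(4) ⇒ q = 2/3
P2 indiff ⇒ p·7+(1-p)·5 = p·9+(1-p)·4 ⇒ p(-2) = (1-p)(-1) ⇒ p = 1/3

P1 mixes 1/3 on A; P2 mixes 2/3 on P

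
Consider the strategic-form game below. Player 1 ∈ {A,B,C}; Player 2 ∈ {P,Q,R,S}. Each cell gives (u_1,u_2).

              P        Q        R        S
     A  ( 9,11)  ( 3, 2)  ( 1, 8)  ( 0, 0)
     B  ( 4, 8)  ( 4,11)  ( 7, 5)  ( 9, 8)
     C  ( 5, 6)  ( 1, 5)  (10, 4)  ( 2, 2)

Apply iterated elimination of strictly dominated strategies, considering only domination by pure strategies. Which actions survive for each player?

Remaining: P1:{A,B} P2:{P,Q}

P2 drop R (P beats it: A:11>8 B:8>5 C:6>4)
P2 drop S (Q beats it: A:2>0 B:11>8 C:5>2)
P1 drop C (A beats it: P:9>5 Q:3>1)
P1→{A,B} P2→{P,Q}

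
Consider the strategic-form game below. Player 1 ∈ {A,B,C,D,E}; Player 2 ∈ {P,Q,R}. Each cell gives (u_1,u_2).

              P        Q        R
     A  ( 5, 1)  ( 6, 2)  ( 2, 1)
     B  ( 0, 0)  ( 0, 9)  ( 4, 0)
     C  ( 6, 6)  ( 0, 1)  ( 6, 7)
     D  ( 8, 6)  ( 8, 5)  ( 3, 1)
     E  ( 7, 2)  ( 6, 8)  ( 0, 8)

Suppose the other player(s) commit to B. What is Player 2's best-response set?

P2 best: {Q}

u_2(P vs B) = 0
u_2(Q vs B) = 9
u_2(R vs B) = 0
max payoff 9 at {Q}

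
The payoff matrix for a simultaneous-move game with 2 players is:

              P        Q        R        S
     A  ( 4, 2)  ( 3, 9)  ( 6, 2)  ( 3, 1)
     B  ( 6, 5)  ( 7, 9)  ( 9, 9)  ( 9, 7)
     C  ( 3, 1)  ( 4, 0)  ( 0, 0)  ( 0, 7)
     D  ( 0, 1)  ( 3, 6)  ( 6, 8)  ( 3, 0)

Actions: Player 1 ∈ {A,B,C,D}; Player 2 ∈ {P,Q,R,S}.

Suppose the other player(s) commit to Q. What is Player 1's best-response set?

argmax u_1 = {B}

u_1(A vs Q) = 3
u_1(B vs Q) = 7
u_1(C vs Q) = 4
u_1(D vs Q) = 3
max payoff 7 at {B}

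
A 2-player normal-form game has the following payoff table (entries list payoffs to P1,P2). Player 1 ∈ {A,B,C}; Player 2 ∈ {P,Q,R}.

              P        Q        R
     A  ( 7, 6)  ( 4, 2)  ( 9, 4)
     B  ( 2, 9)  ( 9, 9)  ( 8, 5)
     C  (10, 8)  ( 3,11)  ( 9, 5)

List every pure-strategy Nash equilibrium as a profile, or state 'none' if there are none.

(A,P): not NE [P1→C gives 10>7]
(A,Q): not NE [P1→B gives 9>4; P2→P gives 6>2]
(A,R): not NE [P2→P gives 6>4]
(B,P): not NE [P1→C gives 10>2]
(B,Q): NE
(B,R): not NE [P1→C gives 9>8; P2→Q gives 9>5]
(C,P): not NE [P2→Q gives 11>8]
(C,Q): not NE [P1→B gives 9>3]
(C,R): not NE [P2→Q gives 11>5]

NE set: (B,Q)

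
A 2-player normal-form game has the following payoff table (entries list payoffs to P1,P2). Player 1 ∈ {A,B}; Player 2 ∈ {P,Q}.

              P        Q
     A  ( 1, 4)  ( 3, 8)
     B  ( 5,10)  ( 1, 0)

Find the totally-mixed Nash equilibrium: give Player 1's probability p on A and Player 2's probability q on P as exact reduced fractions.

P1 indiff ⇒ q·1+(1-q)·3 = q·5+(1-q)·1 ⇒ q(-4) = (1-q)(-2) ⇒ q = 1/3
P2 indiff ⇒ p·4+(1-p)·10 = p·8+(1-p)·0 ⇒ p(-4) = (1-p)(-10) ⇒ p = 5/7

p=5/7, q=1/3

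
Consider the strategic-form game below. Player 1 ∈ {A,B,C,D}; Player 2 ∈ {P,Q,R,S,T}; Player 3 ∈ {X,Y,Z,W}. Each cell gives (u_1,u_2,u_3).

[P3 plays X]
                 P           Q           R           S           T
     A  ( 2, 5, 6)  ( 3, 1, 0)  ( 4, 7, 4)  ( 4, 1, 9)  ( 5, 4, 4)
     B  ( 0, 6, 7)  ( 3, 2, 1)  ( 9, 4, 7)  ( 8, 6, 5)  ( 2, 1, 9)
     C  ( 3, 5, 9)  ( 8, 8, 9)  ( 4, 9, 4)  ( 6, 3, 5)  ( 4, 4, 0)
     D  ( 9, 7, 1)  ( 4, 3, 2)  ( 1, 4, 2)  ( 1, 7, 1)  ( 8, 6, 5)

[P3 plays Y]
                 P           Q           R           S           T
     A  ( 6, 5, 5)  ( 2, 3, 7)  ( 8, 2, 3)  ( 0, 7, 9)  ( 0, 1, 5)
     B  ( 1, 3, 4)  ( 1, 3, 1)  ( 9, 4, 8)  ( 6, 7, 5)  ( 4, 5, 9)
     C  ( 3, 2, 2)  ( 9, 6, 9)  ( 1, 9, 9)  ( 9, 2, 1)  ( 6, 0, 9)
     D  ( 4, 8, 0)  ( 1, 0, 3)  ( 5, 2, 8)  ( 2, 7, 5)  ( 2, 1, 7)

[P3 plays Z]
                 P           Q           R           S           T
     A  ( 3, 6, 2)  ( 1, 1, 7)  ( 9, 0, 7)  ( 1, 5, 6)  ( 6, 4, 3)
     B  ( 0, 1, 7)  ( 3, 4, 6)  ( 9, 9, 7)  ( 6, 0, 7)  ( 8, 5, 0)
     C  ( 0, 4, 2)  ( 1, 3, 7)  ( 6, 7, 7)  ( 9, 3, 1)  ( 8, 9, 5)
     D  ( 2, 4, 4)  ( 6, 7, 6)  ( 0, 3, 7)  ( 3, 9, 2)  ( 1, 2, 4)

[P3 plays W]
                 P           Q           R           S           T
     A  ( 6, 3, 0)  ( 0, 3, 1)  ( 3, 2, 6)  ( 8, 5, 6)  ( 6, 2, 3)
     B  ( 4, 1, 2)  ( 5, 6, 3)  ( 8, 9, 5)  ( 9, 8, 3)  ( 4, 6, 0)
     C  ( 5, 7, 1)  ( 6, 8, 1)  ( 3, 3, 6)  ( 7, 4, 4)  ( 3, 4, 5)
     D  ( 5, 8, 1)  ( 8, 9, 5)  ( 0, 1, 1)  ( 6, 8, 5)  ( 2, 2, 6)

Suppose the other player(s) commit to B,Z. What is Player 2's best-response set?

BR_2 = {R}

u_2(P vs B,Z) = 1
u_2(Q vs B,Z) = 4
u_2(R vs B,Z) = 9
u_2(S vs B,Z) = 0
u_2(T vs B,Z) = 5
max payoff 9 at {R}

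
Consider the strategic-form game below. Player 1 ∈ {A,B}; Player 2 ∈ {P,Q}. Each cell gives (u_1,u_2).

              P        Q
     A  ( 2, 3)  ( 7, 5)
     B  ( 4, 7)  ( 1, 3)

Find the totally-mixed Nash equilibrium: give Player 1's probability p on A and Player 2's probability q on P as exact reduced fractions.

P1 indiff ⇒ q·2+(1-q)·7 = q·4+(1-q)·1 ⇒ q(-2) = (1-q)(-6) ⇒ q = 3/4
P2 indiff ⇒ p·3+(1-p)·7 = p·5+(1-p)·3 ⇒ p(-2) = (1-p)(-4) ⇒ p = 2/3

P1 mixes 2/3 on A; P2 mixes 3/4 on P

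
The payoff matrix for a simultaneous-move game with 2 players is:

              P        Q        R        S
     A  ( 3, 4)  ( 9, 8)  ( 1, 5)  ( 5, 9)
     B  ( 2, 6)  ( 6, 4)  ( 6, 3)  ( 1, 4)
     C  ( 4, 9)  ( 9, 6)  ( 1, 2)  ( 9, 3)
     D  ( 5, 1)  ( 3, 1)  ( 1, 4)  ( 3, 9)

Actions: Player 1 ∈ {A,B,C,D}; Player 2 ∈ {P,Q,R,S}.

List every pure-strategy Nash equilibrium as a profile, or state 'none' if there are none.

(A,P): not NE [P1→D gives 5>3; P2→S gives 9>4]
(A,Q): not NE [P2→S gives 9>8]
(A,R): not NE [P1→B gives 6>1; P2→S gives 9>5]
(A,S): not NE [P1→C gives 9>5]
(B,P): not NE [P1→D gives 5>2]
(B,Q): not NE [P1→C gives 9>6; P2→P gives 6>4]
(B,R): not NE [P2→P gives 6>3]
(B,S): not NE [P1→C gives 9>1; P2→P gives 6>4]
(C,P): not NE [P1→D gives 5>4]
(C,Q): not NE [P2→P gives 9>6]
(C,R): not NE [P1→B gives 6>1; P2→P gives 9>2]
(C,S): not NE [P2→P gives 9>3]
(D,P): not NE [P2→S gives 9>1]
(D,Q): not NE [P1→C gives 9>3; P2→S gives 9>1]
(D,R): not NE [P1→B gives 6>1; P2→S gives 9>4]
(D,S): not NE [P1→C gives 9>3]

PSNE: ∅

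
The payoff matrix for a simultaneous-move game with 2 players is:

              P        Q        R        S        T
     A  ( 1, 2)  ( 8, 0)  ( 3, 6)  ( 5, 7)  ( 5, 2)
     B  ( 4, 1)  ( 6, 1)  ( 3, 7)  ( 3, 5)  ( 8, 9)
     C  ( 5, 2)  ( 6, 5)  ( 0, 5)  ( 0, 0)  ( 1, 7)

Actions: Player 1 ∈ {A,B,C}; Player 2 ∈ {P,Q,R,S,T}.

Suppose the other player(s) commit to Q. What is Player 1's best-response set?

u_1(A vs Q) = 8
u_1(B vs Q) = 6
u_1(C vs Q) = 6
max payoff 8 at {A}

P1 best: {A}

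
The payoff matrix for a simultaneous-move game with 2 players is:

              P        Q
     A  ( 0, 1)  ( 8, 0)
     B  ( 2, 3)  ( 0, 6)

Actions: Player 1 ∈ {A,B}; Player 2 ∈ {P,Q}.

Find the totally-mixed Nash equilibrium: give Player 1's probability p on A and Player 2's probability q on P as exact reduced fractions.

P1 mixes 3/4 on A; P2 mixes 4/5 on P

P1 indiff ⇒ q·0+(1-q)·8 = q·2+(1-q)·0 ⇒ q(-2) = (1-q)(-8) ⇒ q = 4/5
P2 indiff ⇒ p·1+(1-p)·3 = p·0+(1-p)·6 ⇒ p(1) = (1-p)(3) ⇒ p = 3/4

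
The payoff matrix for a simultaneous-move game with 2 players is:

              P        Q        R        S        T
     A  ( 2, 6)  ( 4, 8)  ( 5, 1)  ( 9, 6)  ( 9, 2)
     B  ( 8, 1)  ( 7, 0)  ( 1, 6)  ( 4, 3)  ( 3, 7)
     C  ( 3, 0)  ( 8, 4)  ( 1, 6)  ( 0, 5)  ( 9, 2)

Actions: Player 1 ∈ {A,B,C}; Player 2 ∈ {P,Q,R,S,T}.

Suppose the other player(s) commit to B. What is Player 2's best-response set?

BR_2 = {T}

u_2(P vs B) = 1
u_2(Q vs B) = 0
u_2(R vs B) = 6
u_2(S vs B) = 3
u_2(T vs B) = 7
max payoff 7 at {T}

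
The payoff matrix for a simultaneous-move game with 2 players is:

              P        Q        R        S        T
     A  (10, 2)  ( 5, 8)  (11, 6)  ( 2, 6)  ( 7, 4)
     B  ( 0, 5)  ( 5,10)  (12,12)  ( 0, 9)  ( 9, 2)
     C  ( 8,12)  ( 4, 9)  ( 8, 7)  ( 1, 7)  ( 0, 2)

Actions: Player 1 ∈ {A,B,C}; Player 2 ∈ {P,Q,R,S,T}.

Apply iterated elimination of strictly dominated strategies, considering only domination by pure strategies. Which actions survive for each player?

P1 drop C (A beats it: P:10>8 Q:5>4 R:11>8 S:2>1 T:7>0)
P2 drop P (Q beats it: A:8>2 B:10>5)
P2 drop S (Q beats it: A:8>6 B:10>9)
P2 drop T (Q beats it: A:8>4 B:10>2)
P1→{A,B} P2→{Q,R}

Survivors P1:{A,B} P2:{Q,R}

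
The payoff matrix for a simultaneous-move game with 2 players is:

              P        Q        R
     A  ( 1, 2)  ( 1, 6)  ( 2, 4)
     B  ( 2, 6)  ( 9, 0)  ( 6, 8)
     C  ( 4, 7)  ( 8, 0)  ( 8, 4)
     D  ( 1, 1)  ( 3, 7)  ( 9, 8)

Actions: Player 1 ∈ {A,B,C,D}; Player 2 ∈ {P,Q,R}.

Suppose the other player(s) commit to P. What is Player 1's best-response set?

argmax u_1 = {C}

u_1(A vs P) = 1
u_1(B vs P) = 2
u_1(C vs P) = 4
u_1(D vs P) = 1
max payoff 4 at {C}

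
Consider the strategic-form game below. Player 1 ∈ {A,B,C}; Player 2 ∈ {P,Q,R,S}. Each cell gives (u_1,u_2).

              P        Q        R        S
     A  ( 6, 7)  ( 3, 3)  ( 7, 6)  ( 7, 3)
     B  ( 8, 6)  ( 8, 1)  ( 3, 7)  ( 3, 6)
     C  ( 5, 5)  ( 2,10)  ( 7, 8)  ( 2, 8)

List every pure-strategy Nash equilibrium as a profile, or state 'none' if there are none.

(A,P): not NE [P1→B gives 8>6]
(A,Q): not NE [P1→B gives 8>3; P2→P gives 7>3]
(A,R): not NE [P2→P gives 7>6]
(A,S): not NE [P2→P gives 7>3]
(B,P): not NE [P2→R gives 7>6]
(B,Q): not NE [P2→R gives 7>1]
(B,R): not NE [P1→C gives 7>3]
(B,S): not NE [P1→A gives 7>3; P2→R gives 7>6]
(C,P): not NE [P1→B gives 8>5; P2→Q gives 10>5]
(C,Q): not NE [P1→B gives 8>2]
(C,R): not NE [P2→Q gives 10>8]
(C,S): not NE [P1→A gives 7>2; P2→Q gives 10>8]

No pure NE.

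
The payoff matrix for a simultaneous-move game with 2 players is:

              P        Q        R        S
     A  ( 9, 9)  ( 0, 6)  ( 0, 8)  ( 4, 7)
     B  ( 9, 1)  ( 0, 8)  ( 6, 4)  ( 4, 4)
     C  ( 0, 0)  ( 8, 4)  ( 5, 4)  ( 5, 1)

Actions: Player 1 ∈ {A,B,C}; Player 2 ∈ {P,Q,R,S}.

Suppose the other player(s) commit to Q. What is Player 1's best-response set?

P1 best: {C}

u_1(A vs Q) = 0
u_1(B vs Q) = 0
u_1(C vs Q) = 8
max payoff 8 at {C}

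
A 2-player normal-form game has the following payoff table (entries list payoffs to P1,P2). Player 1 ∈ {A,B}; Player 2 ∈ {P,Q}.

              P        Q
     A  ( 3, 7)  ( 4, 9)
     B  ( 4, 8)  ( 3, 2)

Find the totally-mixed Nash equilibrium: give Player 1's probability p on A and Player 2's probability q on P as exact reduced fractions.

(p,q) = (3/4, 1/2)

P1 indiff ⇒ q·3+(1-q)·4 = q·4+(1-q)·3 ⇒ q(-1) = (1-q)(-1) ⇒ q = 1/2
P2 indiff ⇒ p·7+(1-p)·8 = p·9+(1-p)·2 ⇒ p(-2) = (1-p)(-6) ⇒ p = 3/4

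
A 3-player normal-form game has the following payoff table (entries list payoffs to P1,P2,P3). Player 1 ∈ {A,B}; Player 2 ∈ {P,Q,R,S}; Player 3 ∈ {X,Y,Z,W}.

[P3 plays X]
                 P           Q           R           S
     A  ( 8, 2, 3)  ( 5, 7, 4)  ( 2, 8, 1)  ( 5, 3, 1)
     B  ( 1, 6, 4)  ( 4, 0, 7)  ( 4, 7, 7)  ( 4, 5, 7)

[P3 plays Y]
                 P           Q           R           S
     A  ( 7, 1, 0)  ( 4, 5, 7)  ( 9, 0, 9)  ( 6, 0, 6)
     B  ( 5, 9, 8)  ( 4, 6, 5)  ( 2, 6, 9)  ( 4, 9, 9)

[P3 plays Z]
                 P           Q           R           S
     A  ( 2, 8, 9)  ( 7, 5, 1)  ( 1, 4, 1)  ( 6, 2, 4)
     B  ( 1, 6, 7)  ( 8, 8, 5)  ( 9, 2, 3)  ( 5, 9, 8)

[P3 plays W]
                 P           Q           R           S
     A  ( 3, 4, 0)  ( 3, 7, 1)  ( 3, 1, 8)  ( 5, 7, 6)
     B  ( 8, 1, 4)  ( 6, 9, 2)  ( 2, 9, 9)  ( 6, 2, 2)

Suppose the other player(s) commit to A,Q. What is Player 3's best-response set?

P3 best: {Y}

u_3(X vs A,Q) = 4
u_3(Y vs A,Q) = 7
u_3(Z vs A,Q) = 1
u_3(W vs A,Q) = 1
max payoff 7 at {Y}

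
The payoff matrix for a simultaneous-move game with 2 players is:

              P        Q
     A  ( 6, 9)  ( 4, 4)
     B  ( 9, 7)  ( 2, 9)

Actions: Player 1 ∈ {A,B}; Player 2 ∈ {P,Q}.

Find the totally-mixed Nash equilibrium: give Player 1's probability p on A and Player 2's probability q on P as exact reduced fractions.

P1 indiff ⇒ q·6+(1-q)·4 = q·9+(1-q)·2 ⇒ q(-3) = (1-q)(-2) ⇒ q = 2/5
P2 indiff ⇒ p·9+(1-p)·7 = p·4+(1-p)·9 ⇒ p(5) = (1-p)(2) ⇒ p = 2/7

(p,q) = (2/7, 2/5)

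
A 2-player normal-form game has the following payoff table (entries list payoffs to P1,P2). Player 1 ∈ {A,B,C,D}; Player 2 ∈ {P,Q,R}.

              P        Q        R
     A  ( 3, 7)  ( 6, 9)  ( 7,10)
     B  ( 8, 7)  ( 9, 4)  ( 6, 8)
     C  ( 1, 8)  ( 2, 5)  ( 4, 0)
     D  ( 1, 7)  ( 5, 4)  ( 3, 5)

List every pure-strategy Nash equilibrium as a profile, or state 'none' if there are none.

(A,P): not NE [P1→B gives 8>3; P2→R gives 10>7]
(A,Q): not NE [P1→B gives 9>6; P2→R gives 10>9]
(A,R): NE
(B,P): not NE [P2→R gives 8>7]
(B,Q): not NE [P2→R gives 8>4]
(B,R): not NE [P1→A gives 7>6]
(C,P): not NE [P1→B gives 8>1]
(C,Q): not NE [P1→B gives 9>2; P2→P gives 8>5]
(C,R): not NE [P1→A gives 7>4; P2→P gives 8>0]
(D,P): not NE [P1→B gives 8>1]
(D,Q): not NE [P1→B gives 9>5; P2→P gives 7>4]
(D,R): not NE [P1→A gives 7>3; P2→P gives 7>5]

PSNE = {(A,R)}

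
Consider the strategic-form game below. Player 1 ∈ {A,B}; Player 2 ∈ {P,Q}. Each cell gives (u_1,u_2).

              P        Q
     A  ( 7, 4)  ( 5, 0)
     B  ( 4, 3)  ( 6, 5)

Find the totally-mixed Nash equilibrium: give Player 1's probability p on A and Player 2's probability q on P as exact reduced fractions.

P1 mixes 1/3 on A; P2 mixes 1/4 on P

P1 indiff ⇒ q·7+(1-q)·5 = q·4+(1-q)·6 ⇒ q(3) = (1-q)(1) ⇒ q = 1/4
P2 indiff ⇒ p·4+(1-p)·3 = p·0+(1-p)·5 ⇒ p(4) = (1-p)(2) ⇒ p = 1/3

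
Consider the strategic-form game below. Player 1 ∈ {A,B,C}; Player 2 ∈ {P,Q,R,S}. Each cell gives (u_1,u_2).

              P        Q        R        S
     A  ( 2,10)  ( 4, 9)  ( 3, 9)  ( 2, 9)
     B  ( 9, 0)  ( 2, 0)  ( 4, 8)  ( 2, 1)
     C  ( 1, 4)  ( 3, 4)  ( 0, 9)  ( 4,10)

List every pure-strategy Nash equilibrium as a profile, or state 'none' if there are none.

(A,P): not NE [P1→B gives 9>2]
(A,Q): not NE [P2→P gives 10>9]
(A,R): not NE [P1→B gives 4>3; P2→P gives 10>9]
(A,S): not NE [P1→C gives 4>2; P2→P gives 10>9]
(B,P): not NE [P2→R gives 8>0]
(B,Q): not NE [P1→A gives 4>2; P2→R gives 8>0]
(B,R): NE
(B,S): not NE [P1→C gives 4>2; P2→R gives 8>1]
(C,P): not NE [P1→B gives 9>1; P2→S gives 10>4]
(C,Q): not NE [P1→A gives 4>3; P2→S gives 10>4]
(C,R): not NE [P1→B gives 4>0; P2→S gives 10>9]
(C,S): NE

PSNE = {(B,R), (C,S)}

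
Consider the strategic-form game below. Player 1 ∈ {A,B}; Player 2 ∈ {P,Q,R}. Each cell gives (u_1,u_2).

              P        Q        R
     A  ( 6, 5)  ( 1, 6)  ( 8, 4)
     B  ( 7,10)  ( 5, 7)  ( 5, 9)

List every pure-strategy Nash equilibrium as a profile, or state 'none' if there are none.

Nash profiles: (B,P)

(A,P): not NE [P1→B gives 7>6; P2→Q gives 6>5]
(A,Q): not NE [P1→B gives 5>1]
(A,R): not NE [P2→Q gives 6>4]
(B,P): NE
(B,Q): not NE [P2→P gives 10>7]
(B,R): not NE [P1→A gives 8>5; P2→P gives 10>9]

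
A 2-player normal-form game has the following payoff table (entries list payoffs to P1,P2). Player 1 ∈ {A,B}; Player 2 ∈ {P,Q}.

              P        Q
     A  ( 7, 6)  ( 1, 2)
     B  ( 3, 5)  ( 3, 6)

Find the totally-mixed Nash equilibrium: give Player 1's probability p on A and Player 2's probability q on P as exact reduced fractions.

P1 indiff ⇒ q·7+(1-q)·1 = q·3+(1-q)·3 ⇒ q(4) = (1-q)(2) ⇒ q = 1/3
P2 indiff ⇒ p·6+(1-p)·5 = p·2+(1-p)·6 ⇒ p(4) = (1-p)(1) ⇒ p = 1/5

P1 mixes 1/5 on A; P2 mixes 1/3 on P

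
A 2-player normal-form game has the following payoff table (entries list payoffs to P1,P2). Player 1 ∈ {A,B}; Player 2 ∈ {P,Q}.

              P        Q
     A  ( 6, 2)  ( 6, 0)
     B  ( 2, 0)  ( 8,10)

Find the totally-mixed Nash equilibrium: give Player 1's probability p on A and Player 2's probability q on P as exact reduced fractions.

(p,q) = (5/6, 1/3)

P1 indiff ⇒ q·6+(1-q)·6 = q·2+(1-q)·8 ⇒ q(4) = (1-q)(2) ⇒ q = 1/3
P2 indiff ⇒ p·2+(1-p)·0 = p·0+(1-p)·10 ⇒ p(2) = (1-p)(10) ⇒ p = 5/6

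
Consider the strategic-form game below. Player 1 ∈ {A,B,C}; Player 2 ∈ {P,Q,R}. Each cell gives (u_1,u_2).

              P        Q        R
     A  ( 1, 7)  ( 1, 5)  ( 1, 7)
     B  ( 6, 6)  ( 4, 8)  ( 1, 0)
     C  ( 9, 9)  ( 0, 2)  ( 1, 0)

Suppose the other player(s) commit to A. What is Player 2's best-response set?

argmax u_2 = {P,R}

u_2(P vs A) = 7
u_2(Q vs A) = 5
u_2(R vs A) = 7
max payoff 7 at {P,R}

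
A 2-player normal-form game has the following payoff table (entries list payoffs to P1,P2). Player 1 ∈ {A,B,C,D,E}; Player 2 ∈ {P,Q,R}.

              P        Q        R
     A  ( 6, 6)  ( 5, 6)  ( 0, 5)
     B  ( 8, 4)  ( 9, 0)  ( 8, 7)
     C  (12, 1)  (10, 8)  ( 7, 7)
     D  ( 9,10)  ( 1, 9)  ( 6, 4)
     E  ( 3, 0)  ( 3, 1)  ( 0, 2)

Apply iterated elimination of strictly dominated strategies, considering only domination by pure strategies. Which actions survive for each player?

Survivors P1:{B,C} P2:{Q,R}

P1 drop A (B beats it: P:8>6 Q:9>5 R:8>0)
P1 drop D (C beats it: P:12>9 Q:10>1 R:7>6)
P1 drop E (B beats it: P:8>3 Q:9>3 R:8>0)
P2 drop P (R beats it: B:7>4 C:7>1)
P1→{B,C} P2→{Q,R}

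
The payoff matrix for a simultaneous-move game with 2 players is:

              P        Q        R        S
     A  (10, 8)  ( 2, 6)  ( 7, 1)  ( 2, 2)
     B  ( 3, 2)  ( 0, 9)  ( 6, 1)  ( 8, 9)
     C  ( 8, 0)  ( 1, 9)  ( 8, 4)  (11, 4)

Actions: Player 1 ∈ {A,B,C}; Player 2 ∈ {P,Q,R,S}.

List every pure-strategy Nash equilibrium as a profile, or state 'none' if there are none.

Nash profiles: (A,P)

(A,P): NE
(A,Q): not NE [P2→P gives 8>6]
(A,R): not NE [P1→C gives 8>7; P2→P gives 8>1]
(A,S): not NE [P1→C gives 11>2; P2→P gives 8>2]
(B,P): not NE [P1→A gives 10>3; P2→S gives 9>2]
(B,Q): not NE [P1→A gives 2>0]
(B,R): not NE [P1→C gives 8>6; P2→S gives 9>1]
(B,S): not NE [P1→C gives 11>8]
(C,P): not NE [P1→A gives 10>8; P2→Q gives 9>0]
(C,Q): not NE [P1→A gives 2>1]
(C,R): not NE [P2→Q gives 9>4]
(C,S): not NE [P2→Q gives 9>4]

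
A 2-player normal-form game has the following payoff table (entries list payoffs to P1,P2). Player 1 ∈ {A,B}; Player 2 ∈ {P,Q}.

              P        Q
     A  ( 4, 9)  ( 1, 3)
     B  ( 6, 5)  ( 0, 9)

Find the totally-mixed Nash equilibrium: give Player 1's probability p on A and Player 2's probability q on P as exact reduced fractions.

P1 indiff ⇒ q·4+(1-q)·1 = q·6+(1-q)·0 ⇒ q(-2) = (1-q)(-1) ⇒ q = 1/3
P2 indiff ⇒ p·9+(1-p)·5 = p·3+(1-p)·9 ⇒ p(6) = (1-p)(4) ⇒ p = 2/5

(p,q) = (2/5, 1/3)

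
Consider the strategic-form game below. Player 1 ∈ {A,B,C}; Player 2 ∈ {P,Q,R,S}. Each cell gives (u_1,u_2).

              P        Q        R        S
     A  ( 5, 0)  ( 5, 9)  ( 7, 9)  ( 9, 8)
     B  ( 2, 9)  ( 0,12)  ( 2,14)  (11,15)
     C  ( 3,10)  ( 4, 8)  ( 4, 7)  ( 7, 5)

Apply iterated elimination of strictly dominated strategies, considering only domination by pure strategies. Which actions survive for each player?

P1 drop C (A beats it: P:5>3 Q:5>4 R:7>4 S:9>7)
P2 drop P (Q beats it: A:9>0 B:12>9)
P1→{A,B} P2→{Q,R,S}

IESDS → P1:{A,B} P2:{Q,R,S}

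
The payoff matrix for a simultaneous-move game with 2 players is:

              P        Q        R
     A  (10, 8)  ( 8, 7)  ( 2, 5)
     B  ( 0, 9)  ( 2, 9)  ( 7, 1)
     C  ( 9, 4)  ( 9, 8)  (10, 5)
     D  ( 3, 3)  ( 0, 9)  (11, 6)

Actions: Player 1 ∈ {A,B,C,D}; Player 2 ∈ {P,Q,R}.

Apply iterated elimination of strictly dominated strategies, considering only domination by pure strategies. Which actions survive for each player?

P1 drop B (C beats it: P:9>0 Q:9>2 R:10>7)
P2 drop R (Q beats it: A:7>5 C:8>5 D:9>6)
P1 drop D (A beats it: P:10>3 Q:8>0)
P1→{A,C} P2→{P,Q}

IESDS → P1:{A,C} P2:{P,Q}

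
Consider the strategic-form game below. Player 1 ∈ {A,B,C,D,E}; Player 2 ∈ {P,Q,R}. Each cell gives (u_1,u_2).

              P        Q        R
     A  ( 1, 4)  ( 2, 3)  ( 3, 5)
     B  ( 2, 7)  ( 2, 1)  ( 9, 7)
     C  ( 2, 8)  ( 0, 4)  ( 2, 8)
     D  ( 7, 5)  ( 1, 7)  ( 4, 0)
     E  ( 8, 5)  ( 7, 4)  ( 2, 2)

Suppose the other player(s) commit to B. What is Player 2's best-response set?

P2 best: {P,R}

u_2(P vs B) = 7
u_2(Q vs B) = 1
u_2(R vs B) = 7
max payoff 7 at {P,R}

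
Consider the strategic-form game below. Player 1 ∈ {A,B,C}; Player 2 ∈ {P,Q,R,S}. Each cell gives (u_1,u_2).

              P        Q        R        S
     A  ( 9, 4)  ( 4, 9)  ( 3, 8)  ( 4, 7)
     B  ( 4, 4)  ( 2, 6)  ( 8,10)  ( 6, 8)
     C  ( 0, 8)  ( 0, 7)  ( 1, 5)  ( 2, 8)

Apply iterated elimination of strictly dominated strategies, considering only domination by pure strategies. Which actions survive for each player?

Remaining: P1:{A,B} P2:{Q,R}

P1 drop C (A beats it: P:9>0 Q:4>0 R:3>1 S:4>2)
P2 drop P (Q beats it: A:9>4 B:6>4)
P2 drop S (R beats it: A:8>7 B:10>8)
P1→{A,B} P2→{Q,R}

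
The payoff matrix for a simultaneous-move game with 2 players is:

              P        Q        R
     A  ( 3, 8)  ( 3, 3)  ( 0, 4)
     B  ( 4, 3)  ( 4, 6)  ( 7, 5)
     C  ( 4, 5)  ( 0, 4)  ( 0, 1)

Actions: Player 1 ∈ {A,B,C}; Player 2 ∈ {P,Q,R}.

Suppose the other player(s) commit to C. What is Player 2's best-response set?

argmax u_2 = {P}

u_2(P vs C) = 5
u_2(Q vs C) = 4
u_2(R vs C) = 1
max payoff 5 at {P}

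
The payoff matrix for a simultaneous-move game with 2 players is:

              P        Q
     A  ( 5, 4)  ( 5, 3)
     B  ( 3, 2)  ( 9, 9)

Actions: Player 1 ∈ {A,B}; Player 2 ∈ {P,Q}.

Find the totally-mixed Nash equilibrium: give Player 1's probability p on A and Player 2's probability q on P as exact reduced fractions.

P1 indiff ⇒ q·5+(1-q)·5 = q·3+(1-q)·9 ⇒ q(2) = (1-q)(4) ⇒ q = 2/3
P2 indiff ⇒ p·4+(1-p)·2 = p·3+(1-p)·9 ⇒ p(1) = (1-p)(7) ⇒ p = 7/8

(p,q) = (7/8, 2/3)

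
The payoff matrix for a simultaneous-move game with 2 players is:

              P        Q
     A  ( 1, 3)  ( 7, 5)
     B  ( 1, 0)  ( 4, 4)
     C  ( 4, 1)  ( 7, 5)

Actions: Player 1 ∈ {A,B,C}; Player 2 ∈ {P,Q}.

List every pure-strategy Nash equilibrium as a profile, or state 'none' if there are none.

(A,P): not NE [P1→C gives 4>1; P2→Q gives 5>3]
(A,Q): NE
(B,P): not NE [P1→C gives 4>1; P2→Q gives 4>0]
(B,Q): not NE [P1→C gives 7>4]
(C,P): not NE [P2→Q gives 5>1]
(C,Q): NE

NE set: (A,Q), (C,Q)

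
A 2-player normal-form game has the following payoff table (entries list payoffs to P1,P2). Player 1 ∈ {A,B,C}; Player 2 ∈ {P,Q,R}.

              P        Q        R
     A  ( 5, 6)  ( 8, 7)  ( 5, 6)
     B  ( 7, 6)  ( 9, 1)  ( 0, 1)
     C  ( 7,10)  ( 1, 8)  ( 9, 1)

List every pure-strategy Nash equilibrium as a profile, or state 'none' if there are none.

(A,P): not NE [P1→C gives 7>5; P2→Q gives 7>6]
(A,Q): not NE [P1→B gives 9>8]
(A,R): not NE [P1→C gives 9>5; P2→Q gives 7>6]
(B,P): NE
(B,Q): not NE [P2→P gives 6>1]
(B,R): not NE [P1→C gives 9>0; P2→P gives 6>1]
(C,P): NE
(C,Q): not NE [P1→B gives 9>1; P2→P gives 10>8]
(C,R): not NE [P2→P gives 10>1]

NE set: (B,P), (C,P)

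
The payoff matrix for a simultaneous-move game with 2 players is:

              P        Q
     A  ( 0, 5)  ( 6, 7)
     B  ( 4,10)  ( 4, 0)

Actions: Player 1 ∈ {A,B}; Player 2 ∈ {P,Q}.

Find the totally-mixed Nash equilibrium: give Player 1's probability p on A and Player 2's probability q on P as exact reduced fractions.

P1 mixes 5/6 on A; P2 mixes 1/3 on P

P1 indiff ⇒ q·0+(1-q)·6 = q·4+(1-q)·4 ⇒ q(-4) = (1-q)(-2) ⇒ q = 1/3
P2 indiff ⇒ p·5+(1-p)·10 = p·7+(1-p)·0 ⇒ p(-2) = (1-p)(-10) ⇒ p = 5/6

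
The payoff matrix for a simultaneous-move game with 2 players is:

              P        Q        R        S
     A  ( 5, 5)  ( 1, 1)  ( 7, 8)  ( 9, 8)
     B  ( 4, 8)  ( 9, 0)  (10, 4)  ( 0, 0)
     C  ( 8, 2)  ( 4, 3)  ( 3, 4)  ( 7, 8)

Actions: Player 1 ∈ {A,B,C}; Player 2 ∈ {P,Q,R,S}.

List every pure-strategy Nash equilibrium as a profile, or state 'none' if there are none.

(A,P): not NE [P1→C gives 8>5; P2→S gives 8>5]
(A,Q): not NE [P1→B gives 9>1; P2→S gives 8>1]
(A,R): not NE [P1→B gives 10>7]
(A,S): NE
(B,P): not NE [P1→C gives 8>4]
(B,Q): not NE [P2→P gives 8>0]
(B,R): not NE [P2→P gives 8>4]
(B,S): not NE [P1→A gives 9>0; P2→P gives 8>0]
(C,P): not NE [P2→S gives 8>2]
(C,Q): not NE [P1→B gives 9>4; P2→S gives 8>3]
(C,R): not NE [P1→B gives 10>3; P2→S gives 8>4]
(C,S): not NE [P1→A gives 9>7]

PSNE = {(A,S)}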